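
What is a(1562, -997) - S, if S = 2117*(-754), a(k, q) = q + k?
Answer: 1596783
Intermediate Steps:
a(k, q) = k + q
S = -1596218
a(1562, -997) - S = (1562 - 997) - 1*(-1596218) = 565 + 1596218 = 1596783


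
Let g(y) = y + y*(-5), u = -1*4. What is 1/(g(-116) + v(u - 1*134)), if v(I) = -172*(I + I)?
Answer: 1/47936 ≈ 2.0861e-5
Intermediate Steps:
u = -4
v(I) = -344*I
g(y) = -4*y (g(y) = y - 5*y = -4*y)
1/(g(-116) + v(u - 1*134)) = 1/(-4*(-116) - 344*(-4 - 1*134)) = 1/(464 - 344*(-4 - 134)) = 1/(464 - 344*(-138)) = 1/(464 + 47472) = 1/47936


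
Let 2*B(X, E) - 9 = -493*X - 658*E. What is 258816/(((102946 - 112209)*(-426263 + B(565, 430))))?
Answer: 86272/2182983421 ≈ 3.9520e-5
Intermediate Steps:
B(X, E) = 9/2 - 329*E - 493*X/2 (B(X, E) = 9/2 + (-493*X - 658*E)/2 = 9/2 + (-658*E - 493*X)/2 = 9/2 + (-329*E - 493*X/2) = 9/2 - 329*E - 493*X/2)
258816/(((102946 - 112209)*(-426263 + B(565, 430)))) = 258816/(((102946 - 112209)*(-426263 + (9/2 - 329*430 - 493/2*565)))) = 258816/((-9263*(-426263 + (9/2 - 141470 - 278545/2)))) = 258816/((-9263*(-426263 - 280738))) = 258816/((-9263*(-707001))) = 258816/6548950263 = 258816*(1/6548950263) = 86272/2182983421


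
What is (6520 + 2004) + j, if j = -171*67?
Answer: -2933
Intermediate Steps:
j = -11457
(6520 + 2004) + j = (6520 + 2004) - 11457 = 8524 - 11457 = -2933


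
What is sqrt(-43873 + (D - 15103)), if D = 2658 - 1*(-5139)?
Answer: I*sqrt(51179) ≈ 226.23*I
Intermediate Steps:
D = 7797 (D = 2658 + 5139 = 7797)
sqrt(-43873 + (D - 15103)) = sqrt(-43873 + (7797 - 15103)) = sqrt(-43873 - 7306) = sqrt(-51179) = I*sqrt(51179)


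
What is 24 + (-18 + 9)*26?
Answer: -210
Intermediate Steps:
24 + (-18 + 9)*26 = 24 - 9*26 = 24 - 234 = -210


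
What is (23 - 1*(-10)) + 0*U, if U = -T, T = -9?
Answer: 33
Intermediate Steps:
U = 9 (U = -1*(-9) = 9)
(23 - 1*(-10)) + 0*U = (23 - 1*(-10)) + 0*9 = (23 + 10) + 0 = 33 + 0 = 33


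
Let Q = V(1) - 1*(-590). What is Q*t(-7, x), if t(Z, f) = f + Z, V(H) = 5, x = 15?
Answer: 4760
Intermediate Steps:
t(Z, f) = Z + f
Q = 595 (Q = 5 - 1*(-590) = 5 + 590 = 595)
Q*t(-7, x) = 595*(-7 + 15) = 595*8 = 4760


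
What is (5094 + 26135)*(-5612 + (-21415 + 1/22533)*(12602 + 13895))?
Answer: -399297115763701606/22533 ≈ -1.7721e+13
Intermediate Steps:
(5094 + 26135)*(-5612 + (-21415 + 1/22533)*(12602 + 13895)) = 31229*(-5612 + (-21415 + 1/22533)*26497) = 31229*(-5612 - 482544194/22533*26497) = 31229*(-5612 - 12785973508418/22533) = 31229*(-12786099963614/22533) = -399297115763701606/22533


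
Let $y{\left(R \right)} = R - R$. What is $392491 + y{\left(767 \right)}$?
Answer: $392491$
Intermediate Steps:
$y{\left(R \right)} = 0$
$392491 + y{\left(767 \right)} = 392491 + 0 = 392491$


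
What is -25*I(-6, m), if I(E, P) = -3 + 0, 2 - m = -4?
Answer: 75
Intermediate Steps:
m = 6 (m = 2 - 1*(-4) = 2 + 4 = 6)
I(E, P) = -3
-25*I(-6, m) = -25*(-3) = 75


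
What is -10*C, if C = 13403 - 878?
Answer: -125250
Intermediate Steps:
C = 12525
-10*C = -10*12525 = -125250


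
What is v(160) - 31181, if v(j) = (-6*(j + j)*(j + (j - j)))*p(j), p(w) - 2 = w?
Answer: -49797581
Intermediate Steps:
p(w) = 2 + w
v(j) = -12*j²*(2 + j) (v(j) = (-6*(j + j)*(j + (j - j)))*(2 + j) = (-6*2*j*(j + 0))*(2 + j) = (-6*2*j*j)*(2 + j) = (-12*j²)*(2 + j) = -12*j²*(2 + j))
v(160) - 31181 = 12*160²*(-2 - 1*160) - 31181 = 12*25600*(-2 - 160) - 31181 = 12*25600*(-162) - 31181 = -49766400 - 31181 = -49797581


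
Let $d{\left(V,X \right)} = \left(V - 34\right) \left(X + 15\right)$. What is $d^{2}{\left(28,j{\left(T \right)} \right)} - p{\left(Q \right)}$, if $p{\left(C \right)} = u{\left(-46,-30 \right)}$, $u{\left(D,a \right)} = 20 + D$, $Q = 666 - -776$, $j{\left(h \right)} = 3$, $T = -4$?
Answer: $11690$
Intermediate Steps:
$Q = 1442$ ($Q = 666 + 776 = 1442$)
$d{\left(V,X \right)} = \left(-34 + V\right) \left(15 + X\right)$
$p{\left(C \right)} = -26$ ($p{\left(C \right)} = 20 - 46 = -26$)
$d^{2}{\left(28,j{\left(T \right)} \right)} - p{\left(Q \right)} = \left(-510 - 102 + 15 \cdot 28 + 28 \cdot 3\right)^{2} - -26 = \left(-510 - 102 + 420 + 84\right)^{2} + 26 = \left(-108\right)^{2} + 26 = 11664 + 26 = 11690$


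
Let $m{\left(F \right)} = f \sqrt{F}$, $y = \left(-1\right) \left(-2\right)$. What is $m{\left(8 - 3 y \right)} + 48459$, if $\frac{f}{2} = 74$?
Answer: $48459 + 148 \sqrt{2} \approx 48668.0$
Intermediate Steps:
$y = 2$
$f = 148$ ($f = 2 \cdot 74 = 148$)
$m{\left(F \right)} = 148 \sqrt{F}$
$m{\left(8 - 3 y \right)} + 48459 = 148 \sqrt{8 - 6} + 48459 = 148 \sqrt{2} + 48459 = 48459 + 148 \sqrt{2}$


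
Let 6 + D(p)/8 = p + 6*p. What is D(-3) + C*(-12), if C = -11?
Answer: -84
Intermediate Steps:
D(p) = -48 + 56*p (D(p) = -48 + 8*(p + 6*p) = -48 + 8*(7*p) = -48 + 56*p)
D(-3) + C*(-12) = (-48 + 56*(-3)) - 11*(-12) = (-48 - 168) + 132 = -216 + 132 = -84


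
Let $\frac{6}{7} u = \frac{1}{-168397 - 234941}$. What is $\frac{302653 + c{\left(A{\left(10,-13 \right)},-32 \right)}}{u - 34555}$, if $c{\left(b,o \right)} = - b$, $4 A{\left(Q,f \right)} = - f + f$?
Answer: $- \frac{732428734284}{83624067547} \approx -8.7586$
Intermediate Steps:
$u = - \frac{7}{2420028}$ ($u = \frac{7}{6 \left(-168397 - 234941\right)} = \frac{7}{6 \left(-403338\right)} = \frac{7}{6} \left(- \frac{1}{403338}\right) = - \frac{7}{2420028} \approx -2.8925 \cdot 10^{-6}$)
$A{\left(Q,f \right)} = 0$ ($A{\left(Q,f \right)} = \frac{- f + f}{4} = \frac{1}{4} \cdot 0 = 0$)
$\frac{302653 + c{\left(A{\left(10,-13 \right)},-32 \right)}}{u - 34555} = \frac{302653 - 0}{- \frac{7}{2420028} - 34555} = \frac{302653 + 0}{- \frac{83624067547}{2420028}} = 302653 \left(- \frac{2420028}{83624067547}\right) = - \frac{732428734284}{83624067547}$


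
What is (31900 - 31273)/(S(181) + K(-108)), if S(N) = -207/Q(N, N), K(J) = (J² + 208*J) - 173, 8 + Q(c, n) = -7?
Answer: -165/2884 ≈ -0.057212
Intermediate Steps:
Q(c, n) = -15 (Q(c, n) = -8 - 7 = -15)
K(J) = -173 + J² + 208*J
S(N) = 69/5 (S(N) = -207/(-15) = -207*(-1/15) = 69/5)
(31900 - 31273)/(S(181) + K(-108)) = (31900 - 31273)/(69/5 + (-173 + (-108)² + 208*(-108))) = 627/(69/5 + (-173 + 11664 - 22464)) = 627/(69/5 - 10973) = 627/(-54796/5) = 627*(-5/54796) = -165/2884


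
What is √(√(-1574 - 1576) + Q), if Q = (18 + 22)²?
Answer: √(1600 + 15*I*√14) ≈ 40.006 + 0.7015*I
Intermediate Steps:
Q = 1600 (Q = 40² = 1600)
√(√(-1574 - 1576) + Q) = √(√(-1574 - 1576) + 1600) = √(√(-3150) + 1600) = √(15*I*√14 + 1600) = √(1600 + 15*I*√14)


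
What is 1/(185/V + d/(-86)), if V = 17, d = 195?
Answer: 1462/12595 ≈ 0.11608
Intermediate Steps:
1/(185/V + d/(-86)) = 1/(185/17 + 195/(-86)) = 1/(185*(1/17) + 195*(-1/86)) = 1/(185/17 - 195/86) = 1/(12595/1462) = 1462/12595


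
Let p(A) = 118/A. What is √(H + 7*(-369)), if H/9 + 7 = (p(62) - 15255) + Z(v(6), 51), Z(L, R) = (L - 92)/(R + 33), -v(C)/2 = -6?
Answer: 2*I*√1647319695/217 ≈ 374.08*I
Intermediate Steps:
v(C) = 12 (v(C) = -2*(-6) = 12)
Z(L, R) = (-92 + L)/(33 + R)
H = -29804829/217 (H = -63 + 9*((118/62 - 15255) + (-92 + 12)/(33 + 51)) = -63 + 9*((118*(1/62) - 15255) - 80/84) = -63 + 9*((59/31 - 15255) + (1/84)*(-80)) = -63 + 9*(-472846/31 - 20/21) = -63 + 9*(-9930386/651) = -63 - 29791158/217 = -29804829/217 ≈ -1.3735e+5)
√(H + 7*(-369)) = √(-29804829/217 + 7*(-369)) = √(-29804829/217 - 2583) = √(-30365340/217) = 2*I*√1647319695/217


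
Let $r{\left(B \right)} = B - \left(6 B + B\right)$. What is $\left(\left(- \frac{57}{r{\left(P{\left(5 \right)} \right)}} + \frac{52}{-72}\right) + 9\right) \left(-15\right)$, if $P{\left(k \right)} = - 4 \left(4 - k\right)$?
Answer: $- \frac{3835}{24} \approx -159.79$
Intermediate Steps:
$P{\left(k \right)} = -16 + 4 k$
$r{\left(B \right)} = - 6 B$ ($r{\left(B \right)} = B - 7 B = - 6 B$)
$\left(\left(- \frac{57}{r{\left(P{\left(5 \right)} \right)}} + \frac{52}{-72}\right) + 9\right) \left(-15\right) = \left(\left(- \frac{57}{\left(-6\right) \left(-16 + 4 \cdot 5\right)} + \frac{52}{-72}\right) + 9\right) \left(-15\right) = \left(\left(- \frac{57}{\left(-6\right) \left(-16 + 20\right)} + 52 \left(- \frac{1}{72}\right)\right) + 9\right) \left(-15\right) = \left(\left(- \frac{57}{\left(-6\right) 4} - \frac{13}{18}\right) + 9\right) \left(-15\right) = \left(\left(- \frac{57}{-24} - \frac{13}{18}\right) + 9\right) \left(-15\right) = \left(\left(\left(-57\right) \left(- \frac{1}{24}\right) - \frac{13}{18}\right) + 9\right) \left(-15\right) = \left(\left(\frac{19}{8} - \frac{13}{18}\right) + 9\right) \left(-15\right) = \left(\frac{119}{72} + 9\right) \left(-15\right) = \frac{767}{72} \left(-15\right) = - \frac{3835}{24}$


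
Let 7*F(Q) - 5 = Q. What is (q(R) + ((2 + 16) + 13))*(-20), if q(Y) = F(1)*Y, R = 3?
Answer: -4700/7 ≈ -671.43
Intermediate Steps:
F(Q) = 5/7 + Q/7
q(Y) = 6*Y/7 (q(Y) = (5/7 + (⅐)*1)*Y = (5/7 + ⅐)*Y = 6*Y/7)
(q(R) + ((2 + 16) + 13))*(-20) = ((6/7)*3 + ((2 + 16) + 13))*(-20) = (18/7 + (18 + 13))*(-20) = (18/7 + 31)*(-20) = (235/7)*(-20) = -4700/7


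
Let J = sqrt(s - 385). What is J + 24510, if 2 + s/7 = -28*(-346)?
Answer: 24510 + sqrt(67417) ≈ 24770.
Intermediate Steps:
s = 67802 (s = -14 + 7*(-28*(-346)) = -14 + 7*9688 = -14 + 67816 = 67802)
J = sqrt(67417) (J = sqrt(67802 - 385) = sqrt(67417) ≈ 259.65)
J + 24510 = sqrt(67417) + 24510 = 24510 + sqrt(67417)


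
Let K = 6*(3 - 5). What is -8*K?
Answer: 96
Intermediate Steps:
K = -12 (K = 6*(-2) = -12)
-8*K = -8*(-12) = 96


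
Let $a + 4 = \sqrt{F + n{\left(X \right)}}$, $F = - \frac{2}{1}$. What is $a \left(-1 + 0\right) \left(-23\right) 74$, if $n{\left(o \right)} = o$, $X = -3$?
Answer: $-6808 + 1702 i \sqrt{5} \approx -6808.0 + 3805.8 i$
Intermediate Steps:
$F = -2$ ($F = \left(-2\right) 1 = -2$)
$a = -4 + i \sqrt{5}$ ($a = -4 + \sqrt{-2 - 3} = -4 + \sqrt{-5} = -4 + i \sqrt{5} \approx -4.0 + 2.2361 i$)
$a \left(-1 + 0\right) \left(-23\right) 74 = \left(-4 + i \sqrt{5}\right) \left(-1 + 0\right) \left(-23\right) 74 = \left(-4 + i \sqrt{5}\right) \left(-1\right) \left(-23\right) 74 = \left(4 - i \sqrt{5}\right) \left(-23\right) 74 = \left(-92 + 23 i \sqrt{5}\right) 74 = -6808 + 1702 i \sqrt{5}$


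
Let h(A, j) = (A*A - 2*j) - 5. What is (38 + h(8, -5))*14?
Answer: 1498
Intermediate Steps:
h(A, j) = -5 + A² - 2*j (h(A, j) = (A² - 2*j) - 5 = -5 + A² - 2*j)
(38 + h(8, -5))*14 = (38 + (-5 + 8² - 2*(-5)))*14 = (38 + (-5 + 64 + 10))*14 = (38 + 69)*14 = 107*14 = 1498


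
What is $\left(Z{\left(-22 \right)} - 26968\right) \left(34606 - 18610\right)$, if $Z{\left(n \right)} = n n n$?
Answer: $-601705536$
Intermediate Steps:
$Z{\left(n \right)} = n^{3}$ ($Z{\left(n \right)} = n n^{2} = n^{3}$)
$\left(Z{\left(-22 \right)} - 26968\right) \left(34606 - 18610\right) = \left(\left(-22\right)^{3} - 26968\right) \left(34606 - 18610\right) = \left(-10648 - 26968\right) \left(34606 - 18610\right) = - 37616 \left(34606 - 18610\right) = \left(-37616\right) 15996 = -601705536$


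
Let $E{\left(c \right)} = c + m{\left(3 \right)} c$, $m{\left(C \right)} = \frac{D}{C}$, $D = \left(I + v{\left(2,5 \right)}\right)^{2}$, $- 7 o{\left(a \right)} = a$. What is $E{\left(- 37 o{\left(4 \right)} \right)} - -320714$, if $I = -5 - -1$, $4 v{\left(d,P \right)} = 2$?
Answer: $\frac{6737251}{21} \approx 3.2082 \cdot 10^{5}$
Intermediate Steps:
$v{\left(d,P \right)} = \frac{1}{2}$ ($v{\left(d,P \right)} = \frac{1}{4} \cdot 2 = \frac{1}{2}$)
$I = -4$ ($I = -5 + 1 = -4$)
$o{\left(a \right)} = - \frac{a}{7}$
$D = \frac{49}{4}$ ($D = \left(-4 + \frac{1}{2}\right)^{2} = \left(- \frac{7}{2}\right)^{2} = \frac{49}{4} \approx 12.25$)
$m{\left(C \right)} = \frac{49}{4 C}$
$E{\left(c \right)} = \frac{61 c}{12}$ ($E{\left(c \right)} = c + \frac{49}{4 \cdot 3} c = c + \frac{49}{4} \cdot \frac{1}{3} c = c + \frac{49 c}{12} = \frac{61 c}{12}$)
$E{\left(- 37 o{\left(4 \right)} \right)} - -320714 = \frac{61 \left(- 37 \left(\left(- \frac{1}{7}\right) 4\right)\right)}{12} - -320714 = \frac{61 \left(\left(-37\right) \left(- \frac{4}{7}\right)\right)}{12} + 320714 = \frac{61}{12} \cdot \frac{148}{7} + 320714 = \frac{2257}{21} + 320714 = \frac{6737251}{21}$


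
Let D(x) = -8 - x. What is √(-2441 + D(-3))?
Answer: I*√2446 ≈ 49.457*I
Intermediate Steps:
√(-2441 + D(-3)) = √(-2441 + (-8 - 1*(-3))) = √(-2441 + (-8 + 3)) = √(-2441 - 5) = √(-2446) = I*√2446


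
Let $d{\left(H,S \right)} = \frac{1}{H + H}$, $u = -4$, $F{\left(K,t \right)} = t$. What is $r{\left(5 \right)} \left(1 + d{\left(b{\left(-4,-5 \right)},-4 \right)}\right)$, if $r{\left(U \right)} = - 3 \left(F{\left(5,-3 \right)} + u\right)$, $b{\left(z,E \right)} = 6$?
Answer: $\frac{91}{4} \approx 22.75$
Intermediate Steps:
$d{\left(H,S \right)} = \frac{1}{2 H}$
$r{\left(U \right)} = 21$ ($r{\left(U \right)} = - 3 \left(-3 - 4\right) = \left(-3\right) \left(-7\right) = 21$)
$r{\left(5 \right)} \left(1 + d{\left(b{\left(-4,-5 \right)},-4 \right)}\right) = 21 \left(1 + \frac{1}{2 \cdot 6}\right) = 21 \left(1 + \frac{1}{2} \cdot \frac{1}{6}\right) = 21 \left(1 + \frac{1}{12}\right) = 21 \cdot \frac{13}{12} = \frac{91}{4}$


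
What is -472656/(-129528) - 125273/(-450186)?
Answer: 3180687155/809884614 ≈ 3.9273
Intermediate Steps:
-472656/(-129528) - 125273/(-450186) = -472656*(-1/129528) - 125273*(-1/450186) = 19694/5397 + 125273/450186 = 3180687155/809884614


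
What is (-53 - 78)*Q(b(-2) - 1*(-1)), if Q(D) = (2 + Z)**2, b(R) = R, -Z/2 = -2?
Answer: -4716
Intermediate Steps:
Z = 4 (Z = -2*(-2) = 4)
Q(D) = 36 (Q(D) = (2 + 4)**2 = 6**2 = 36)
(-53 - 78)*Q(b(-2) - 1*(-1)) = (-53 - 78)*36 = -131*36 = -4716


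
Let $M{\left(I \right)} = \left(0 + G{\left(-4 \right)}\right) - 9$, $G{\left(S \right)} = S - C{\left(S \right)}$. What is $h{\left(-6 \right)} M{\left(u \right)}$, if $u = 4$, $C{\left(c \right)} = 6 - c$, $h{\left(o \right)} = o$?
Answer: $138$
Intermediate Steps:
$G{\left(S \right)} = -6 + 2 S$ ($G{\left(S \right)} = S - \left(6 - S\right) = S + \left(-6 + S\right) = -6 + 2 S$)
$M{\left(I \right)} = -23$ ($M{\left(I \right)} = \left(0 + \left(-6 + 2 \left(-4\right)\right)\right) - 9 = \left(0 - 14\right) - 9 = -14 - 9 = -23$)
$h{\left(-6 \right)} M{\left(u \right)} = \left(-6\right) \left(-23\right) = 138$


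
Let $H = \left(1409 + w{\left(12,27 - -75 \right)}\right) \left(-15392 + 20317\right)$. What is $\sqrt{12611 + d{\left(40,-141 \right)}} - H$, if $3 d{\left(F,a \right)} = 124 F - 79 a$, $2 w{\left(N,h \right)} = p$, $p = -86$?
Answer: $-6727550 + \frac{2 \sqrt{40449}}{3} \approx -6.7274 \cdot 10^{6}$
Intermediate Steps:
$w{\left(N,h \right)} = -43$ ($w{\left(N,h \right)} = \frac{1}{2} \left(-86\right) = -43$)
$d{\left(F,a \right)} = - \frac{79 a}{3} + \frac{124 F}{3}$ ($d{\left(F,a \right)} = \frac{124 F - 79 a}{3} = \frac{- 79 a + 124 F}{3} = - \frac{79 a}{3} + \frac{124 F}{3}$)
$H = 6727550$ ($H = \left(1409 - 43\right) \left(-15392 + 20317\right) = 1366 \cdot 4925 = 6727550$)
$\sqrt{12611 + d{\left(40,-141 \right)}} - H = \sqrt{12611 + \left(\left(- \frac{79}{3}\right) \left(-141\right) + \frac{124}{3} \cdot 40\right)} - 6727550 = \sqrt{12611 + \left(3713 + \frac{4960}{3}\right)} - 6727550 = \sqrt{12611 + \frac{16099}{3}} - 6727550 = \sqrt{\frac{53932}{3}} - 6727550 = \frac{2 \sqrt{40449}}{3} - 6727550 = -6727550 + \frac{2 \sqrt{40449}}{3}$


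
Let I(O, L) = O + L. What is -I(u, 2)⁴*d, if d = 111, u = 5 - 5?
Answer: -1776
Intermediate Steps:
u = 0
I(O, L) = L + O
-I(u, 2)⁴*d = -(2 + 0)⁴*111 = -2⁴*111 = -16*111 = -1*1776 = -1776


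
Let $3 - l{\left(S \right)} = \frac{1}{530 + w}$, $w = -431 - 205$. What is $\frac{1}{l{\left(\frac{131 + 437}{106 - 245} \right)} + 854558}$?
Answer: $\frac{106}{90583467} \approx 1.1702 \cdot 10^{-6}$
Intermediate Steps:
$w = -636$
$l{\left(S \right)} = \frac{319}{106}$ ($l{\left(S \right)} = 3 - \frac{1}{530 - 636} = 3 - \frac{1}{-106} = 3 - - \frac{1}{106} = 3 + \frac{1}{106} = \frac{319}{106}$)
$\frac{1}{l{\left(\frac{131 + 437}{106 - 245} \right)} + 854558} = \frac{1}{\frac{319}{106} + 854558} = \frac{1}{\frac{90583467}{106}} = \frac{106}{90583467}$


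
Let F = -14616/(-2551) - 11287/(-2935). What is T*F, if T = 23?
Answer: 1648895231/7487185 ≈ 220.23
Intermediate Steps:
F = 71691097/7487185 (F = -14616*(-1/2551) - 11287*(-1/2935) = 14616/2551 + 11287/2935 = 71691097/7487185 ≈ 9.5752)
T*F = 23*(71691097/7487185) = 1648895231/7487185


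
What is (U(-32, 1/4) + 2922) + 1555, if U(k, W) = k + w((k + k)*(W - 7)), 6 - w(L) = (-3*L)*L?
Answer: 564323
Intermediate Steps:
w(L) = 6 + 3*L² (w(L) = 6 - (-3*L)*L = 6 - (-3)*L² = 6 + 3*L²)
U(k, W) = 6 + k + 12*k²*(-7 + W)² (U(k, W) = k + (6 + 3*((k + k)*(W - 7))²) = k + (6 + 3*((2*k)*(-7 + W))²) = k + (6 + 3*(2*k*(-7 + W))²) = k + (6 + 3*(4*k²*(-7 + W)²)) = k + (6 + 12*k²*(-7 + W)²) = 6 + k + 12*k²*(-7 + W)²)
(U(-32, 1/4) + 2922) + 1555 = ((6 - 32 + 12*(-32)²*(-7 + 1/4)²) + 2922) + 1555 = ((6 - 32 + 12*1024*(-7 + ¼)²) + 2922) + 1555 = ((6 - 32 + 12*1024*(-27/4)²) + 2922) + 1555 = ((6 - 32 + 12*1024*(729/16)) + 2922) + 1555 = ((6 - 32 + 559872) + 2922) + 1555 = (559846 + 2922) + 1555 = 562768 + 1555 = 564323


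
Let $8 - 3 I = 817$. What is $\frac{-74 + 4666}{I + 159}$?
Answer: $- \frac{3444}{83} \approx -41.494$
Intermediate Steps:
$I = - \frac{809}{3}$ ($I = \frac{8}{3} - \frac{817}{3} = - \frac{809}{3} \approx -269.67$)
$\frac{-74 + 4666}{I + 159} = \frac{-74 + 4666}{- \frac{809}{3} + 159} = \frac{4592}{- \frac{332}{3}} = 4592 \left(- \frac{3}{332}\right) = - \frac{3444}{83}$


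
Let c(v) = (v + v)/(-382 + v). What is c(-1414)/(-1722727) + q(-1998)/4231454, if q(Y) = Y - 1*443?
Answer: -1891115934521/3273048384721042 ≈ -0.00057778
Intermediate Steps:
q(Y) = -443 + Y (q(Y) = Y - 443 = -443 + Y)
c(v) = 2*v/(-382 + v) (c(v) = (2*v)/(-382 + v) = 2*v/(-382 + v))
c(-1414)/(-1722727) + q(-1998)/4231454 = (2*(-1414)/(-382 - 1414))/(-1722727) + (-443 - 1998)/4231454 = (2*(-1414)/(-1796))*(-1/1722727) - 2441*1/4231454 = (2*(-1414)*(-1/1796))*(-1/1722727) - 2441/4231454 = (707/449)*(-1/1722727) - 2441/4231454 = -707/773504423 - 2441/4231454 = -1891115934521/3273048384721042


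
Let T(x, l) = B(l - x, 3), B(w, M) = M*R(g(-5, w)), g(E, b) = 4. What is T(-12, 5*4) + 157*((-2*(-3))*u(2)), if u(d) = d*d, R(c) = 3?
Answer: 3777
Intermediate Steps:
B(w, M) = 3*M (B(w, M) = M*3 = 3*M)
T(x, l) = 9 (T(x, l) = 3*3 = 9)
u(d) = d²
T(-12, 5*4) + 157*((-2*(-3))*u(2)) = 9 + 157*(-2*(-3)*2²) = 9 + 157*(6*4) = 9 + 157*24 = 9 + 3768 = 3777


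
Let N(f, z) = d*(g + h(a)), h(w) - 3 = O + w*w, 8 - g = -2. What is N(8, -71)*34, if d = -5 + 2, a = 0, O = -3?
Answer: -1020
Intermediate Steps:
g = 10 (g = 8 - 1*(-2) = 8 + 2 = 10)
h(w) = w**2 (h(w) = 3 + (-3 + w*w) = 3 + (-3 + w**2) = w**2)
d = -3
N(f, z) = -30 (N(f, z) = -3*(10 + 0**2) = -3*(10 + 0) = -3*10 = -30)
N(8, -71)*34 = -30*34 = -1020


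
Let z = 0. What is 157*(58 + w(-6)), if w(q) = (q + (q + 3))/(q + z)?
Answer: 18683/2 ≈ 9341.5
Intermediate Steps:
w(q) = (3 + 2*q)/q (w(q) = (q + (q + 3))/(q + 0) = (q + (3 + q))/q = (3 + 2*q)/q)
157*(58 + w(-6)) = 157*(58 + (2 + 3/(-6))) = 157*(58 + (2 + 3*(-⅙))) = 157*(58 + (2 - ½)) = 157*(58 + 3/2) = 157*(119/2) = 18683/2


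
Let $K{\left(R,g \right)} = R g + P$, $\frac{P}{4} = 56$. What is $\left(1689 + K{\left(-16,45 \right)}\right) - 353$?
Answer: $840$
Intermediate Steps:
$P = 224$ ($P = 4 \cdot 56 = 224$)
$K{\left(R,g \right)} = 224 + R g$ ($K{\left(R,g \right)} = R g + 224 = 224 + R g$)
$\left(1689 + K{\left(-16,45 \right)}\right) - 353 = \left(1689 + \left(224 - 720\right)\right) - 353 = \left(1689 - 496\right) - 353 = 1193 - 353 = 840$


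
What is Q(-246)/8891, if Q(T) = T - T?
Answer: 0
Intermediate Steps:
Q(T) = 0
Q(-246)/8891 = 0/8891 = 0*(1/8891) = 0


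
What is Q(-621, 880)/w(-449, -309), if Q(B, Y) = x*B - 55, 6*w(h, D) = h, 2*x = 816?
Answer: 1520538/449 ≈ 3386.5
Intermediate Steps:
x = 408 (x = (1/2)*816 = 408)
w(h, D) = h/6
Q(B, Y) = -55 + 408*B (Q(B, Y) = 408*B - 55 = -55 + 408*B)
Q(-621, 880)/w(-449, -309) = (-55 + 408*(-621))/(((1/6)*(-449))) = (-55 - 253368)/(-449/6) = -253423*(-6/449) = 1520538/449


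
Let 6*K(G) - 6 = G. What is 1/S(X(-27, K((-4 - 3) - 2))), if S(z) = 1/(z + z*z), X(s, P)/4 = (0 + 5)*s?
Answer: 291060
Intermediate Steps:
K(G) = 1 + G/6
X(s, P) = 20*s (X(s, P) = 4*((0 + 5)*s) = 4*(5*s) = 20*s)
S(z) = 1/(z + z**2)
1/S(X(-27, K((-4 - 3) - 2))) = 1/(1/(((20*(-27)))*(1 + 20*(-27)))) = 1/(1/((-540)*(1 - 540))) = 1/(-1/540/(-539)) = 1/(-1/540*(-1/539)) = 1/(1/291060) = 291060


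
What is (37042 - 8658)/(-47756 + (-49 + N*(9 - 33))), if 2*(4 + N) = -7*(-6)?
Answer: -28384/48213 ≈ -0.58872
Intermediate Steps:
N = 17 (N = -4 + (-7*(-6))/2 = -4 + (½)*42 = -4 + 21 = 17)
(37042 - 8658)/(-47756 + (-49 + N*(9 - 33))) = (37042 - 8658)/(-47756 + (-49 + 17*(9 - 33))) = 28384/(-47756 + (-49 + 17*(-24))) = 28384/(-47756 + (-49 - 408)) = 28384/(-47756 - 457) = 28384/(-48213) = 28384*(-1/48213) = -28384/48213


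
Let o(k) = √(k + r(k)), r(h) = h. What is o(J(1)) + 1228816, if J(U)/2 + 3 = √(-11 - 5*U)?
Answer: 1228818 + 4*I ≈ 1.2288e+6 + 4.0*I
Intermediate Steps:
J(U) = -6 + 2*√(-11 - 5*U)
o(k) = √2*√k (o(k) = √(k + k) = √(2*k) = √2*√k)
o(J(1)) + 1228816 = √2*√(-6 + 2*√(-11 - 5*1)) + 1228816 = √2*√(-6 + 2*√(-11 - 5)) + 1228816 = √2*√(-6 + 2*√(-16)) + 1228816 = √2*√(-6 + 2*(4*I)) + 1228816 = √2*√(-6 + 8*I) + 1228816 = √2*(2*√2*(½ + I)) + 1228816 = (2 + 4*I) + 1228816 = 1228818 + 4*I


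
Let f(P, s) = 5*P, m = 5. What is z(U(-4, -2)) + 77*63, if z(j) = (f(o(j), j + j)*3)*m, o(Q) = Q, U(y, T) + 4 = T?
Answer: 4401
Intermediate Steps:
U(y, T) = -4 + T
z(j) = 75*j (z(j) = ((5*j)*3)*5 = (15*j)*5 = 75*j)
z(U(-4, -2)) + 77*63 = 75*(-4 - 2) + 77*63 = 75*(-6) + 4851 = -450 + 4851 = 4401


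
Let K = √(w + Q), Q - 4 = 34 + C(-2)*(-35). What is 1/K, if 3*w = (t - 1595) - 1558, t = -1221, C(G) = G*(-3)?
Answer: -I*√1630/1630 ≈ -0.024769*I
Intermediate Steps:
C(G) = -3*G
Q = -172 (Q = 4 + (34 - 3*(-2)*(-35)) = 4 + (34 + 6*(-35)) = 4 + (34 - 210) = 4 - 176 = -172)
w = -1458 (w = ((-1221 - 1595) - 1558)/3 = (-2816 - 1558)/3 = (⅓)*(-4374) = -1458)
K = I*√1630 (K = √(-1458 - 172) = √(-1630) = I*√1630 ≈ 40.373*I)
1/K = 1/(I*√1630) = -I*√1630/1630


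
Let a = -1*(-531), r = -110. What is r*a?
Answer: -58410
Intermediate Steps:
a = 531
r*a = -110*531 = -58410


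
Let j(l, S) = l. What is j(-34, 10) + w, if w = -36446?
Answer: -36480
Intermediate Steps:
j(-34, 10) + w = -34 - 36446 = -36480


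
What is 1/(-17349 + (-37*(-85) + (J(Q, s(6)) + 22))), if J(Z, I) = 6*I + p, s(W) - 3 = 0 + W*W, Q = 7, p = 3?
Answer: -1/13945 ≈ -7.1710e-5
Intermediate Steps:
s(W) = 3 + W² (s(W) = 3 + (0 + W*W) = 3 + (0 + W²) = 3 + W²)
J(Z, I) = 3 + 6*I (J(Z, I) = 6*I + 3 = 3 + 6*I)
1/(-17349 + (-37*(-85) + (J(Q, s(6)) + 22))) = 1/(-17349 + (-37*(-85) + ((3 + 6*(3 + 6²)) + 22))) = 1/(-17349 + (3145 + ((3 + 6*(3 + 36)) + 22))) = 1/(-17349 + (3145 + ((3 + 6*39) + 22))) = 1/(-17349 + (3145 + ((3 + 234) + 22))) = 1/(-17349 + (3145 + (237 + 22))) = 1/(-17349 + (3145 + 259)) = 1/(-17349 + 3404) = 1/(-13945) = -1/13945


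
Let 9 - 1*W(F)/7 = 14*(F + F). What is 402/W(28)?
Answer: -402/5425 ≈ -0.074101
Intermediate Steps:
W(F) = 63 - 196*F (W(F) = 63 - 98*(F + F) = 63 - 98*2*F = 63 - 196*F)
402/W(28) = 402/(63 - 196*28) = 402/(63 - 5488) = 402/(-5425) = 402*(-1/5425) = -402/5425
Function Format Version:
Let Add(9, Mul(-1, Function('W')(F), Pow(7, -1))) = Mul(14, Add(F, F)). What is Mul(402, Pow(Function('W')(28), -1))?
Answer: Rational(-402, 5425) ≈ -0.074101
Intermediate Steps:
Function('W')(F) = Add(63, Mul(-196, F)) (Function('W')(F) = Add(63, Mul(-7, Mul(14, Add(F, F)))) = Add(63, Mul(-7, Mul(14, Mul(2, F)))) = Add(63, Mul(-7, Mul(28, F))) = Add(63, Mul(-196, F)))
Mul(402, Pow(Function('W')(28), -1)) = Mul(402, Pow(Add(63, Mul(-196, 28)), -1)) = Mul(402, Pow(Add(63, -5488), -1)) = Mul(402, Pow(-5425, -1)) = Mul(402, Rational(-1, 5425)) = Rational(-402, 5425)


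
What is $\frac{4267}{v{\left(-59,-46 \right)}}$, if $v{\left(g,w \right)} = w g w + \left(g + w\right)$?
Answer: $- \frac{4267}{124949} \approx -0.03415$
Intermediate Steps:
$v{\left(g,w \right)} = g + w + g w^{2}$ ($v{\left(g,w \right)} = g w w + \left(g + w\right) = g w^{2} + \left(g + w\right) = g + w + g w^{2}$)
$\frac{4267}{v{\left(-59,-46 \right)}} = \frac{4267}{-59 - 46 - 59 \left(-46\right)^{2}} = \frac{4267}{-59 - 46 - 124844} = \frac{4267}{-124949} = 4267 \left(- \frac{1}{124949}\right) = - \frac{4267}{124949}$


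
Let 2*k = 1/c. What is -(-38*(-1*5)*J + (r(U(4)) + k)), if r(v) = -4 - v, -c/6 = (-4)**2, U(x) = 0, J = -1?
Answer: 37249/192 ≈ 194.01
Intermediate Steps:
c = -96 (c = -6*(-4)**2 = -6*16 = -96)
k = -1/192 (k = (1/2)/(-96) = (1/2)*(-1/96) = -1/192 ≈ -0.0052083)
-(-38*(-1*5)*J + (r(U(4)) + k)) = -(-38*(-1*5)*(-1) + ((-4 - 1*0) - 1/192)) = -(-(-190)*(-1) + ((-4 + 0) - 1/192)) = -(-38*5 + (-4 - 1/192)) = -(-190 - 769/192) = -1*(-37249/192) = 37249/192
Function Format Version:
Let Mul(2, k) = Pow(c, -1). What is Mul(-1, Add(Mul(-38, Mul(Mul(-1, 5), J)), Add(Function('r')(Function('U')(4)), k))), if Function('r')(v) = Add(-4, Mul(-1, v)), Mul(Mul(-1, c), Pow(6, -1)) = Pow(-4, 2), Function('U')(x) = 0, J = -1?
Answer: Rational(37249, 192) ≈ 194.01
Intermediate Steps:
c = -96 (c = Mul(-6, Pow(-4, 2)) = Mul(-6, 16) = -96)
k = Rational(-1, 192) (k = Mul(Rational(1, 2), Pow(-96, -1)) = Mul(Rational(1, 2), Rational(-1, 96)) = Rational(-1, 192) ≈ -0.0052083)
Mul(-1, Add(Mul(-38, Mul(Mul(-1, 5), J)), Add(Function('r')(Function('U')(4)), k))) = Mul(-1, Add(Mul(-38, Mul(Mul(-1, 5), -1)), Add(Add(-4, Mul(-1, 0)), Rational(-1, 192)))) = Mul(-1, Add(Mul(-38, Mul(-5, -1)), Add(Add(-4, 0), Rational(-1, 192)))) = Mul(-1, Add(Mul(-38, 5), Add(-4, Rational(-1, 192)))) = Mul(-1, Add(-190, Rational(-769, 192))) = Mul(-1, Rational(-37249, 192)) = Rational(37249, 192)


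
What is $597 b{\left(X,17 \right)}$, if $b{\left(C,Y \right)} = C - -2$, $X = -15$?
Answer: $-7761$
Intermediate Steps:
$b{\left(C,Y \right)} = 2 + C$ ($b{\left(C,Y \right)} = C + 2 = 2 + C$)
$597 b{\left(X,17 \right)} = 597 \left(2 - 15\right) = 597 \left(-13\right) = -7761$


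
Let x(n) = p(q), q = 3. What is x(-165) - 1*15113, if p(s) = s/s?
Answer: -15112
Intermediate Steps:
p(s) = 1
x(n) = 1
x(-165) - 1*15113 = 1 - 1*15113 = 1 - 15113 = -15112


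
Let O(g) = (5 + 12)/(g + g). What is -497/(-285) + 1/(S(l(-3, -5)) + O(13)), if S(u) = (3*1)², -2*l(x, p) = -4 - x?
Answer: 132157/71535 ≈ 1.8474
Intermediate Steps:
l(x, p) = 2 + x/2 (l(x, p) = -(-4 - x)/2 = 2 + x/2)
O(g) = 17/(2*g) (O(g) = 17/((2*g)) = 17*(1/(2*g)) = 17/(2*g))
S(u) = 9 (S(u) = 3² = 9)
-497/(-285) + 1/(S(l(-3, -5)) + O(13)) = -497/(-285) + 1/(9 + (17/2)/13) = -497*(-1/285) + 1/(9 + (17/2)*(1/13)) = 497/285 + 1/(9 + 17/26) = 497/285 + 1/(251/26) = 497/285 + 26/251 = 132157/71535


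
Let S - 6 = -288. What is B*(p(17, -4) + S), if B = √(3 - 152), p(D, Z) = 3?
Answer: -279*I*√149 ≈ -3405.6*I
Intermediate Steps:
S = -282 (S = 6 - 288 = -282)
B = I*√149 (B = √(-149) = I*√149 ≈ 12.207*I)
B*(p(17, -4) + S) = (I*√149)*(3 - 282) = (I*√149)*(-279) = -279*I*√149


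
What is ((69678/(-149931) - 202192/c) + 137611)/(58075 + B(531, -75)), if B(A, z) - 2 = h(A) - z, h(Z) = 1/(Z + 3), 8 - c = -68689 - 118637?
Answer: 38221156078869490/16151773324554819 ≈ 2.3664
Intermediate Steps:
c = 187334 (c = 8 - (-68689 - 118637) = 8 - 1*(-187326) = 8 + 187326 = 187334)
h(Z) = 1/(3 + Z)
B(A, z) = 2 + 1/(3 + A) - z (B(A, z) = 2 + (1/(3 + A) - z) = 2 + 1/(3 + A) - z)
((69678/(-149931) - 202192/c) + 137611)/(58075 + B(531, -75)) = ((69678/(-149931) - 202192/187334) + 137611)/(58075 + (1 + (2 - 1*(-75))*(3 + 531))/(3 + 531)) = ((69678*(-1/149931) - 202192*1/187334) + 137611)/(58075 + (1 + (2 + 75)*534)/534) = ((-7742/16659 - 101096/93667) + 137611)/(58075 + (1 + 77*534)/534) = (-2409328178/1560398553 + 137611)/(58075 + (1 + 41118)/534) = 214725595948705/(1560398553*(58075 + (1/534)*41119)) = 214725595948705/(1560398553*(58075 + 41119/534)) = 214725595948705/(1560398553*(31053169/534)) = (214725595948705/1560398553)*(534/31053169) = 38221156078869490/16151773324554819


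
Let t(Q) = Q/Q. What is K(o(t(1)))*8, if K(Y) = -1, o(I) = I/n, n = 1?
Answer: -8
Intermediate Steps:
t(Q) = 1
o(I) = I (o(I) = I/1 = I*1 = I)
K(o(t(1)))*8 = -1*8 = -8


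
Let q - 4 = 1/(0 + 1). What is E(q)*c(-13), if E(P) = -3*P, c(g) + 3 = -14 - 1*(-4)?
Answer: 195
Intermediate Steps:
c(g) = -13 (c(g) = -3 + (-14 - 1*(-4)) = -3 + (-14 + 4) = -3 - 10 = -13)
q = 5 (q = 4 + 1/(0 + 1) = 4 + 1/1 = 4 + 1 = 5)
E(q)*c(-13) = -3*5*(-13) = -15*(-13) = 195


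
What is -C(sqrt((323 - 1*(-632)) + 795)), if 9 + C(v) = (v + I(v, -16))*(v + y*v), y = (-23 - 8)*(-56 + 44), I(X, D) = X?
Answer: -1305491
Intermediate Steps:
y = 372 (y = -31*(-12) = 372)
C(v) = -9 + 746*v**2 (C(v) = -9 + (v + v)*(v + 372*v) = -9 + (2*v)*(373*v) = -9 + 746*v**2)
-C(sqrt((323 - 1*(-632)) + 795)) = -(-9 + 746*(sqrt((323 - 1*(-632)) + 795))**2) = -(-9 + 746*(sqrt((323 + 632) + 795))**2) = -(-9 + 746*(sqrt(955 + 795))**2) = -(-9 + 746*(sqrt(1750))**2) = -(-9 + 746*(5*sqrt(70))**2) = -(-9 + 746*1750) = -(-9 + 1305500) = -1*1305491 = -1305491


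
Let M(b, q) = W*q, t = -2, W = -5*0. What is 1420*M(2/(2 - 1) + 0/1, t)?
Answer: 0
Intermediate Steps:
W = 0
M(b, q) = 0 (M(b, q) = 0*q = 0)
1420*M(2/(2 - 1) + 0/1, t) = 1420*0 = 0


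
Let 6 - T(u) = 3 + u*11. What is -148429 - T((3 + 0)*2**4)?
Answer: -147904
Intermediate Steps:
T(u) = 3 - 11*u (T(u) = 6 - (3 + u*11) = 6 - (3 + 11*u) = 6 + (-3 - 11*u) = 3 - 11*u)
-148429 - T((3 + 0)*2**4) = -148429 - (3 - 11*(3 + 0)*2**4) = -148429 - (3 - 33*16) = -148429 - (3 - 11*48) = -148429 - (3 - 528) = -148429 - 1*(-525) = -148429 + 525 = -147904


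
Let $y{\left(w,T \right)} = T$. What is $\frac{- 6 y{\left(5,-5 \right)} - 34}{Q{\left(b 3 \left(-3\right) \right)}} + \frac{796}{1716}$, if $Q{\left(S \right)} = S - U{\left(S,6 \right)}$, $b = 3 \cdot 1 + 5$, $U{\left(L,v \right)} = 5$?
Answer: $\frac{1549}{3003} \approx 0.51582$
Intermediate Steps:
$b = 8$ ($b = 3 + 5 = 8$)
$Q{\left(S \right)} = -5 + S$ ($Q{\left(S \right)} = S - 5 = -5 + S$)
$\frac{- 6 y{\left(5,-5 \right)} - 34}{Q{\left(b 3 \left(-3\right) \right)}} + \frac{796}{1716} = \frac{\left(-6\right) \left(-5\right) - 34}{-5 + 8 \cdot 3 \left(-3\right)} + \frac{796}{1716} = \frac{30 - 34}{-5 + 24 \left(-3\right)} + 796 \cdot \frac{1}{1716} = - \frac{4}{-5 - 72} + \frac{199}{429} = - \frac{4}{-77} + \frac{199}{429} = \left(-4\right) \left(- \frac{1}{77}\right) + \frac{199}{429} = \frac{4}{77} + \frac{199}{429} = \frac{1549}{3003}$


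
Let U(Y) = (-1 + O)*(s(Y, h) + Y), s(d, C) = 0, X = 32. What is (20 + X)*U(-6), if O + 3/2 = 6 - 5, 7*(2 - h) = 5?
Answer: 468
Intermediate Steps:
h = 9/7 (h = 2 - 1/7*5 = 2 - 5/7 = 9/7 ≈ 1.2857)
O = -1/2 (O = -3/2 + (6 - 5) = -3/2 + 1 = -1/2 ≈ -0.50000)
U(Y) = -3*Y/2 (U(Y) = (-1 - 1/2)*(0 + Y) = -3*Y/2)
(20 + X)*U(-6) = (20 + 32)*(-3/2*(-6)) = 52*9 = 468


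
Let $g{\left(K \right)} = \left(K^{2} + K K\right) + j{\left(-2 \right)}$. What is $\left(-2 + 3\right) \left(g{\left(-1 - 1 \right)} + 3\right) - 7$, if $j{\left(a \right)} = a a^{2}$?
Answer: $-4$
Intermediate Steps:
$j{\left(a \right)} = a^{3}$
$g{\left(K \right)} = -8 + 2 K^{2}$ ($g{\left(K \right)} = \left(K^{2} + K K\right) + \left(-2\right)^{3} = \left(K^{2} + K^{2}\right) - 8 = 2 K^{2} - 8 = -8 + 2 K^{2}$)
$\left(-2 + 3\right) \left(g{\left(-1 - 1 \right)} + 3\right) - 7 = \left(-2 + 3\right) \left(\left(-8 + 2 \left(-1 - 1\right)^{2}\right) + 3\right) - 7 = 1 \left(\left(-8 + 2 \left(-2\right)^{2}\right) + 3\right) - 7 = 1 \left(\left(-8 + 2 \cdot 4\right) + 3\right) - 7 = 1 \left(\left(-8 + 8\right) + 3\right) - 7 = 1 \left(0 + 3\right) - 7 = 1 \cdot 3 - 7 = 3 - 7 = -4$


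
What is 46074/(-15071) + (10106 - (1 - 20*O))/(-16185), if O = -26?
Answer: -8477745/2323087 ≈ -3.6493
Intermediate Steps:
46074/(-15071) + (10106 - (1 - 20*O))/(-16185) = 46074/(-15071) + (10106 - (1 - 20*(-26)))/(-16185) = 46074*(-1/15071) + (10106 - (1 + 520))*(-1/16185) = -6582/2153 + (10106 - 1*521)*(-1/16185) = -6582/2153 + (10106 - 521)*(-1/16185) = -6582/2153 + 9585*(-1/16185) = -6582/2153 - 639/1079 = -8477745/2323087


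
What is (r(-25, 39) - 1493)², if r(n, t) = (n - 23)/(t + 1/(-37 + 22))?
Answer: 11898228241/5329 ≈ 2.2327e+6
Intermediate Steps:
r(n, t) = (-23 + n)/(-1/15 + t) (r(n, t) = (-23 + n)/(t + 1/(-15)) = (-23 + n)/(t - 1/15) = (-23 + n)/(-1/15 + t))
(r(-25, 39) - 1493)² = (15*(-23 - 25)/(-1 + 15*39) - 1493)² = (15*(-48)/(-1 + 585) - 1493)² = (15*(-48)/584 - 1493)² = (15*(1/584)*(-48) - 1493)² = (-90/73 - 1493)² = (-109079/73)² = 11898228241/5329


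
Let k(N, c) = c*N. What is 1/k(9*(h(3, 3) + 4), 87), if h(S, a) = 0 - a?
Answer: 1/783 ≈ 0.0012771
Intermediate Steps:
h(S, a) = -a
k(N, c) = N*c
1/k(9*(h(3, 3) + 4), 87) = 1/((9*(-1*3 + 4))*87) = 1/((9*(-3 + 4))*87) = 1/((9*1)*87) = 1/(9*87) = 1/783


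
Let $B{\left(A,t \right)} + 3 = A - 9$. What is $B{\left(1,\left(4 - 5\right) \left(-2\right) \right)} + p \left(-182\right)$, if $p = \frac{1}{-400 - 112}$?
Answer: $- \frac{2725}{256} \approx -10.645$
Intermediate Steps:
$p = - \frac{1}{512}$ ($p = \frac{1}{-512} = - \frac{1}{512} \approx -0.0019531$)
$B{\left(A,t \right)} = -12 + A$ ($B{\left(A,t \right)} = -3 + \left(A - 9\right) = -3 + \left(-9 + A\right) = -12 + A$)
$B{\left(1,\left(4 - 5\right) \left(-2\right) \right)} + p \left(-182\right) = \left(-12 + 1\right) - - \frac{91}{256} = -11 + \frac{91}{256} = - \frac{2725}{256}$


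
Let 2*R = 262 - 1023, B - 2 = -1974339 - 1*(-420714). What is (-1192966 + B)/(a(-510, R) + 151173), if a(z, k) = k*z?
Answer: -2746589/345228 ≈ -7.9559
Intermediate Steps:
B = -1553623 (B = 2 + (-1974339 - 1*(-420714)) = 2 + (-1974339 + 420714) = 2 - 1553625 = -1553623)
R = -761/2 (R = (262 - 1023)/2 = (½)*(-761) = -761/2 ≈ -380.50)
(-1192966 + B)/(a(-510, R) + 151173) = (-1192966 - 1553623)/(-761/2*(-510) + 151173) = -2746589/(194055 + 151173) = -2746589/345228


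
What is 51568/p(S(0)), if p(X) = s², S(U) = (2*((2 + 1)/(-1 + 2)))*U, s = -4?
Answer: 3223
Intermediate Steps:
S(U) = 6*U (S(U) = (2*(3/1))*U = (2*(3*1))*U = (2*3)*U = 6*U)
p(X) = 16 (p(X) = (-4)² = 16)
51568/p(S(0)) = 51568/16 = 51568*(1/16) = 3223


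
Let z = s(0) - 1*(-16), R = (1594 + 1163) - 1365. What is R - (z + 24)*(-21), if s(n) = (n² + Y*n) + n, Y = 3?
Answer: 2232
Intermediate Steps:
s(n) = n² + 4*n (s(n) = (n² + 3*n) + n = n² + 4*n)
R = 1392 (R = 2757 - 1365 = 1392)
z = 16 (z = 0*(4 + 0) - 1*(-16) = 0*4 + 16 = 0 + 16 = 16)
R - (z + 24)*(-21) = 1392 - (16 + 24)*(-21) = 1392 - 40*(-21) = 1392 - 1*(-840) = 1392 + 840 = 2232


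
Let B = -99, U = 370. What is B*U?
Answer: -36630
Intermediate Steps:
B*U = -99*370 = -36630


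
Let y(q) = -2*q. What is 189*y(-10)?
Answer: 3780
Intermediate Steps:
189*y(-10) = 189*(-2*(-10)) = 189*20 = 3780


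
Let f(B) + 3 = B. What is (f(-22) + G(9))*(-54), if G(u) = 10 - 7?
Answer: 1188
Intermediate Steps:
f(B) = -3 + B
G(u) = 3
(f(-22) + G(9))*(-54) = ((-3 - 22) + 3)*(-54) = (-25 + 3)*(-54) = -22*(-54) = 1188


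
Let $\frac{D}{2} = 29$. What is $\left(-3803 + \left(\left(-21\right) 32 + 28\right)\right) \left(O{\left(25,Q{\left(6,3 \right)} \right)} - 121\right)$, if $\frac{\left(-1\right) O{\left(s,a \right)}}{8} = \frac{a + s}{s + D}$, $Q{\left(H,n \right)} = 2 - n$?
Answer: $\frac{45515045}{83} \approx 5.4837 \cdot 10^{5}$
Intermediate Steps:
$D = 58$ ($D = 2 \cdot 29 = 58$)
$O{\left(s,a \right)} = - \frac{8 \left(a + s\right)}{58 + s}$ ($O{\left(s,a \right)} = - 8 \frac{a + s}{s + 58} = - 8 \frac{a + s}{58 + s} = - \frac{8 \left(a + s\right)}{58 + s}$)
$\left(-3803 + \left(\left(-21\right) 32 + 28\right)\right) \left(O{\left(25,Q{\left(6,3 \right)} \right)} - 121\right) = \left(-3803 + \left(\left(-21\right) 32 + 28\right)\right) \left(\frac{8 \left(- (2 - 3) - 25\right)}{58 + 25} - 121\right) = \left(-3803 + \left(-672 + 28\right)\right) \left(\frac{8 \left(- (2 - 3) - 25\right)}{83} - 121\right) = \left(-3803 - 644\right) \left(8 \cdot \frac{1}{83} \left(\left(-1\right) \left(-1\right) - 25\right) - 121\right) = - 4447 \left(8 \cdot \frac{1}{83} \left(1 - 25\right) - 121\right) = - 4447 \left(8 \cdot \frac{1}{83} \left(-24\right) - 121\right) = - 4447 \left(- \frac{192}{83} - 121\right) = \left(-4447\right) \left(- \frac{10235}{83}\right) = \frac{45515045}{83}$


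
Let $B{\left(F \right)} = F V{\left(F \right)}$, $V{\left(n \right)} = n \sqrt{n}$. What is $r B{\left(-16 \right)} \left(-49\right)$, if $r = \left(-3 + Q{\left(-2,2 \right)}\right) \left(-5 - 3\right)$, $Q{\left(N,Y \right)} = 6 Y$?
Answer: $3612672 i \approx 3.6127 \cdot 10^{6} i$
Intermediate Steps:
$V{\left(n \right)} = n^{\frac{3}{2}}$
$B{\left(F \right)} = F^{\frac{5}{2}}$ ($B{\left(F \right)} = F F^{\frac{3}{2}} = F^{\frac{5}{2}}$)
$r = -72$ ($r = \left(-3 + 6 \cdot 2\right) \left(-5 - 3\right) = \left(-3 + 12\right) \left(-8\right) = 9 \left(-8\right) = -72$)
$r B{\left(-16 \right)} \left(-49\right) = - 72 \left(-16\right)^{\frac{5}{2}} \left(-49\right) = - 72 \cdot 1024 i \left(-49\right) = - 72 \left(- 50176 i\right) = 3612672 i$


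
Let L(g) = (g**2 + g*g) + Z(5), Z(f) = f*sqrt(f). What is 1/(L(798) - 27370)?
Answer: 1246238/1553109152519 - 5*sqrt(5)/1553109152519 ≈ 8.0241e-7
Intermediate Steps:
Z(f) = f**(3/2)
L(g) = 2*g**2 + 5*sqrt(5) (L(g) = (g**2 + g*g) + 5**(3/2) = (g**2 + g**2) + 5*sqrt(5) = 2*g**2 + 5*sqrt(5))
1/(L(798) - 27370) = 1/((2*798**2 + 5*sqrt(5)) - 27370) = 1/((2*636804 + 5*sqrt(5)) - 27370) = 1/((1273608 + 5*sqrt(5)) - 27370) = 1/(1246238 + 5*sqrt(5))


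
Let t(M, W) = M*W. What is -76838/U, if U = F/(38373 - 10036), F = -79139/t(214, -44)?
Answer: -20502006750896/79139 ≈ -2.5906e+8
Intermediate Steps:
F = 79139/9416 (F = -79139/(214*(-44)) = -79139/(-9416) = -79139*(-1/9416) = 79139/9416 ≈ 8.4047)
U = 79139/266821192 (U = 79139/(9416*(38373 - 10036)) = (79139/9416)/28337 = (79139/9416)*(1/28337) = 79139/266821192 ≈ 0.00029660)
-76838/U = -76838/79139/266821192 = -76838*266821192/79139 = -20502006750896/79139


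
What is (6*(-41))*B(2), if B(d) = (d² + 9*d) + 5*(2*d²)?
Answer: -15252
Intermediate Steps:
B(d) = 9*d + 11*d² (B(d) = (d² + 9*d) + 10*d² = 9*d + 11*d²)
(6*(-41))*B(2) = (6*(-41))*(2*(9 + 11*2)) = -492*(9 + 22) = -492*31 = -246*62 = -15252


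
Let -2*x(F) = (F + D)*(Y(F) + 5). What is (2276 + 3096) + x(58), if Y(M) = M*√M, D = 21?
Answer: 10349/2 - 2291*√58 ≈ -12273.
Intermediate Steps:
Y(M) = M^(3/2)
x(F) = -(5 + F^(3/2))*(21 + F)/2 (x(F) = -(F + 21)*(F^(3/2) + 5)/2 = -(21 + F)*(5 + F^(3/2))/2 = -(5 + F^(3/2))*(21 + F)/2)
(2276 + 3096) + x(58) = (2276 + 3096) + (-105/2 - 609*√58 - 5/2*58 - 1682*√58) = 5372 + (-105/2 - 609*√58 - 145 - 1682*√58) = 5372 + (-395/2 - 2291*√58) = 10349/2 - 2291*√58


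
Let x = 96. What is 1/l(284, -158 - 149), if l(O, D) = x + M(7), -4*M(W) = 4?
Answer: 1/95 ≈ 0.010526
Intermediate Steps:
M(W) = -1 (M(W) = -1/4*4 = -1)
l(O, D) = 95 (l(O, D) = 96 - 1 = 95)
1/l(284, -158 - 149) = 1/95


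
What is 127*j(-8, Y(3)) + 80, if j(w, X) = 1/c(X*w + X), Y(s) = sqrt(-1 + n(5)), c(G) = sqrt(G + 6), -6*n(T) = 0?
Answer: 80 + 127/sqrt(6 - 7*I) ≈ 118.0 + 17.477*I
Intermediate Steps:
n(T) = 0 (n(T) = -1/6*0 = 0)
c(G) = sqrt(6 + G)
Y(s) = I (Y(s) = sqrt(-1 + 0) = sqrt(-1) = I)
j(w, X) = 1/sqrt(6 + X + X*w) (j(w, X) = 1/(sqrt(6 + (X*w + X))) = 1/(sqrt(6 + (X + X*w))) = 1/(sqrt(6 + X + X*w)) = 1/sqrt(6 + X + X*w))
127*j(-8, Y(3)) + 80 = 127/sqrt(6 + I*(1 - 8)) + 80 = 127/sqrt(6 + I*(-7)) + 80 = 127/sqrt(6 - 7*I) + 80 = 80 + 127/sqrt(6 - 7*I)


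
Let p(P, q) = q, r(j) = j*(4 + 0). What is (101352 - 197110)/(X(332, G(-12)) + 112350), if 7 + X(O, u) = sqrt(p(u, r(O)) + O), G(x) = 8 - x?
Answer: -827518538/970842153 + 14732*sqrt(415)/970842153 ≈ -0.85206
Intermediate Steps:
r(j) = 4*j (r(j) = j*4 = 4*j)
X(O, u) = -7 + sqrt(5)*sqrt(O) (X(O, u) = -7 + sqrt(4*O + O) = -7 + sqrt(5*O) = -7 + sqrt(5)*sqrt(O))
(101352 - 197110)/(X(332, G(-12)) + 112350) = (101352 - 197110)/((-7 + sqrt(5)*sqrt(332)) + 112350) = -95758/((-7 + sqrt(5)*(2*sqrt(83))) + 112350) = -95758/((-7 + 2*sqrt(415)) + 112350) = -95758/(112343 + 2*sqrt(415))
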